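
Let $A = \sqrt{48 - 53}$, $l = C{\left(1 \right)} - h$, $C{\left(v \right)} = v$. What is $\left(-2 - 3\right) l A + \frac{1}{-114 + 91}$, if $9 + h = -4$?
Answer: $- \frac{1}{23} - 70 i \sqrt{5} \approx -0.043478 - 156.52 i$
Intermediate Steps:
$h = -13$ ($h = -9 - 4 = -13$)
$l = 14$ ($l = 1 - -13 = 1 + 13 = 14$)
$A = i \sqrt{5}$ ($A = \sqrt{-5} = i \sqrt{5} \approx 2.2361 i$)
$\left(-2 - 3\right) l A + \frac{1}{-114 + 91} = \left(-2 - 3\right) 14 i \sqrt{5} + \frac{1}{-114 + 91} = \left(-2 - 3\right) 14 i \sqrt{5} + \frac{1}{-23} = \left(-5\right) 14 i \sqrt{5} - \frac{1}{23} = - 70 i \sqrt{5} - \frac{1}{23} = - \frac{1}{23} - 70 i \sqrt{5}$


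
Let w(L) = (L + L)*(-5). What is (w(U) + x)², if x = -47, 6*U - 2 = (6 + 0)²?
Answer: 109561/9 ≈ 12173.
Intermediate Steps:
U = 19/3 (U = ⅓ + (6 + 0)²/6 = ⅓ + (⅙)*6² = ⅓ + (⅙)*36 = ⅓ + 6 = 19/3 ≈ 6.3333)
w(L) = -10*L (w(L) = (2*L)*(-5) = -10*L)
(w(U) + x)² = (-10*19/3 - 47)² = (-190/3 - 47)² = (-331/3)² = 109561/9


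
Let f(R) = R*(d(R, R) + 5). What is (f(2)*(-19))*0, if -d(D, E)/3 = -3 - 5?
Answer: 0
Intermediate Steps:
d(D, E) = 24 (d(D, E) = -3*(-3 - 5) = -3*(-8) = 24)
f(R) = 29*R (f(R) = R*(24 + 5) = R*29 = 29*R)
(f(2)*(-19))*0 = ((29*2)*(-19))*0 = (58*(-19))*0 = -1102*0 = 0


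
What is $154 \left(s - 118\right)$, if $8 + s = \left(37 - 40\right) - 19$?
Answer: $-22792$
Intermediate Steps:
$s = -30$ ($s = -8 + \left(\left(37 - 40\right) - 19\right) = -8 - 22 = -30$)
$154 \left(s - 118\right) = 154 \left(-30 - 118\right) = 154 \left(-148\right) = -22792$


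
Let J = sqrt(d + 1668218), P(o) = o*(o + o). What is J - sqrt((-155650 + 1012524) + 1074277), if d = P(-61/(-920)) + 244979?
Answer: -sqrt(1931151) + sqrt(1619329948242)/920 ≈ -6.4749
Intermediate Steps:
P(o) = 2*o**2 (P(o) = o*(2*o) = 2*o**2)
d = 103675116521/423200 (d = 2*(-61/(-920))**2 + 244979 = 2*(-61*(-1/920))**2 + 244979 = 2*(61/920)**2 + 244979 = 2*(3721/846400) + 244979 = 3721/423200 + 244979 = 103675116521/423200 ≈ 2.4498e+5)
J = sqrt(1619329948242)/920 (J = sqrt(103675116521/423200 + 1668218) = sqrt(809664974121/423200) = sqrt(1619329948242)/920 ≈ 1383.2)
J - sqrt((-155650 + 1012524) + 1074277) = sqrt(1619329948242)/920 - sqrt((-155650 + 1012524) + 1074277) = sqrt(1619329948242)/920 - sqrt(856874 + 1074277) = sqrt(1619329948242)/920 - sqrt(1931151) = -sqrt(1931151) + sqrt(1619329948242)/920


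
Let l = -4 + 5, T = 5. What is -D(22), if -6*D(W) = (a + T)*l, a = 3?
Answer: 4/3 ≈ 1.3333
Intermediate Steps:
l = 1
D(W) = -4/3 (D(W) = -(3 + 5)/6 = -4/3)
-D(22) = -1*(-4/3) = 4/3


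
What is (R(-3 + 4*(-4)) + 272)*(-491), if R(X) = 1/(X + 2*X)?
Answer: -7611973/57 ≈ -1.3354e+5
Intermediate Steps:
R(X) = 1/(3*X)
(R(-3 + 4*(-4)) + 272)*(-491) = (1/(3*(-3 + 4*(-4))) + 272)*(-491) = (1/(3*(-3 - 16)) + 272)*(-491) = ((1/3)/(-19) + 272)*(-491) = ((1/3)*(-1/19) + 272)*(-491) = (-1/57 + 272)*(-491) = (15503/57)*(-491) = -7611973/57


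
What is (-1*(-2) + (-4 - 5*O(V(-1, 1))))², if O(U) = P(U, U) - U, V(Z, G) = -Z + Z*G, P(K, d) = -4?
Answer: 324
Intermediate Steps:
V(Z, G) = -Z + G*Z
O(U) = -4 - U
(-1*(-2) + (-4 - 5*O(V(-1, 1))))² = (-1*(-2) + (-4 - 5*(-4 - (-1)*(-1 + 1))))² = (2 + (-4 - 5*(-4 - (-1)*0)))² = (2 + (-4 - 5*(-4 - 1*0)))² = (2 + (-4 - 5*(-4 + 0)))² = (2 + (-4 - 5*(-4)))² = (2 + (-4 + 20))² = (2 + 16)² = 18² = 324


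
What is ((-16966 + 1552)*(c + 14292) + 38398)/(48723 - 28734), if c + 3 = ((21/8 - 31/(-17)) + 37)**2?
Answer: -2281418721187/184858272 ≈ -12341.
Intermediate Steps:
c = 31720281/18496 (c = -3 + ((21/8 - 31/(-17)) + 37)**2 = -3 + ((21*(1/8) - 31*(-1/17)) + 37)**2 = -3 + ((21/8 + 31/17) + 37)**2 = -3 + (605/136 + 37)**2 = -3 + (5637/136)**2 = -3 + 31775769/18496 = 31720281/18496 ≈ 1715.0)
((-16966 + 1552)*(c + 14292) + 38398)/(48723 - 28734) = ((-16966 + 1552)*(31720281/18496 + 14292) + 38398)/(48723 - 28734) = (-15414*296065113/18496 + 38398)/19989 = (-2281773825891/9248 + 38398)*(1/19989) = -2281418721187/9248*1/19989 = -2281418721187/184858272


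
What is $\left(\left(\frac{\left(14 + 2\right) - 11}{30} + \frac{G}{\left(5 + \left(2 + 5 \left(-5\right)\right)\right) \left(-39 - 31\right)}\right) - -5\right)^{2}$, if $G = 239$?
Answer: $\frac{45549001}{1587600} \approx 28.69$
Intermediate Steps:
$\left(\left(\frac{\left(14 + 2\right) - 11}{30} + \frac{G}{\left(5 + \left(2 + 5 \left(-5\right)\right)\right) \left(-39 - 31\right)}\right) - -5\right)^{2} = \left(\left(\frac{\left(14 + 2\right) - 11}{30} + \frac{239}{\left(5 + \left(2 + 5 \left(-5\right)\right)\right) \left(-39 - 31\right)}\right) - -5\right)^{2} = \left(\left(\left(16 - 11\right) \frac{1}{30} + \frac{239}{\left(5 + \left(2 - 25\right)\right) \left(-70\right)}\right) + 5\right)^{2} = \left(\left(5 \cdot \frac{1}{30} + \frac{239}{\left(5 - 23\right) \left(-70\right)}\right) + 5\right)^{2} = \left(\left(\frac{1}{6} + \frac{239}{\left(-18\right) \left(-70\right)}\right) + 5\right)^{2} = \left(\left(\frac{1}{6} + \frac{239}{1260}\right) + 5\right)^{2} = \left(\frac{449}{1260} + 5\right)^{2} = \left(\frac{6749}{1260}\right)^{2} = \frac{45549001}{1587600}$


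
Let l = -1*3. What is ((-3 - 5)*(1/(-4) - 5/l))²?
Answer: 1156/9 ≈ 128.44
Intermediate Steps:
l = -3
((-3 - 5)*(1/(-4) - 5/l))² = ((-3 - 5)*(1/(-4) - 5/(-3)))² = (-8*(1*(-¼) - 5*(-⅓)))² = (-8*(-¼ + 5/3))² = (-8*17/12)² = (-34/3)² = 1156/9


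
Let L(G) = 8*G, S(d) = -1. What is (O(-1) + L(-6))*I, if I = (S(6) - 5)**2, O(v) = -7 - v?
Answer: -1944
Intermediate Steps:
I = 36 (I = (-1 - 5)**2 = (-6)**2 = 36)
(O(-1) + L(-6))*I = ((-7 - 1*(-1)) + 8*(-6))*36 = ((-7 + 1) - 48)*36 = (-6 - 48)*36 = -54*36 = -1944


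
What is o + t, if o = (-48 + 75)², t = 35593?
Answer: 36322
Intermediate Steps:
o = 729 (o = 27² = 729)
o + t = 729 + 35593 = 36322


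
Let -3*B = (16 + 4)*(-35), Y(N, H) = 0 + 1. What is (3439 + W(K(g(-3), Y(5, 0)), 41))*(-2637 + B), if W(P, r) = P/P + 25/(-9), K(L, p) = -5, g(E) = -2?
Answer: -223072285/27 ≈ -8.2619e+6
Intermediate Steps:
Y(N, H) = 1
B = 700/3 (B = -(16 + 4)*(-35)/3 = -20*(-35)/3 = -1/3*(-700) = 700/3 ≈ 233.33)
W(P, r) = -16/9 (W(P, r) = 1 + 25*(-1/9) = 1 - 25/9 = -16/9)
(3439 + W(K(g(-3), Y(5, 0)), 41))*(-2637 + B) = (3439 - 16/9)*(-2637 + 700/3) = (30935/9)*(-7211/3) = -223072285/27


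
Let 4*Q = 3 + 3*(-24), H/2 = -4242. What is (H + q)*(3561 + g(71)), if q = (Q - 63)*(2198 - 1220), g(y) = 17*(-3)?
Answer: -305259435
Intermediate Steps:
H = -8484 (H = 2*(-4242) = -8484)
Q = -69/4 (Q = (3 + 3*(-24))/4 = (3 - 72)/4 = (¼)*(-69) = -69/4 ≈ -17.250)
g(y) = -51
q = -156969/2 (q = (-69/4 - 63)*(2198 - 1220) = -321/4*978 = -156969/2 ≈ -78485.)
(H + q)*(3561 + g(71)) = (-8484 - 156969/2)*(3561 - 51) = -173937/2*3510 = -305259435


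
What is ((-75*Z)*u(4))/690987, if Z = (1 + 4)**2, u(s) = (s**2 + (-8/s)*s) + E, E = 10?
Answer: -11250/230329 ≈ -0.048843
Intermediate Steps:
u(s) = 2 + s**2 (u(s) = (s**2 + (-8/s)*s) + 10 = (s**2 - 8) + 10 = (-8 + s**2) + 10 = 2 + s**2)
Z = 25 (Z = 5**2 = 25)
((-75*Z)*u(4))/690987 = ((-75*25)*(2 + 4**2))/690987 = -1875*(2 + 16)*(1/690987) = -1875*18*(1/690987) = -33750*1/690987 = -11250/230329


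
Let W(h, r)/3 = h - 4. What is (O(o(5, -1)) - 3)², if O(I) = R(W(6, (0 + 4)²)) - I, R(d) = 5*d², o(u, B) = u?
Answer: 29584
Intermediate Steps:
W(h, r) = -12 + 3*h (W(h, r) = 3*(h - 4) = 3*(-4 + h) = -12 + 3*h)
O(I) = 180 - I (O(I) = 5*(-12 + 3*6)² - I = 5*(-12 + 18)² - I = 5*6² - I = 5*36 - I = 180 - I)
(O(o(5, -1)) - 3)² = ((180 - 1*5) - 3)² = ((180 - 5) - 3)² = (175 - 3)² = 172² = 29584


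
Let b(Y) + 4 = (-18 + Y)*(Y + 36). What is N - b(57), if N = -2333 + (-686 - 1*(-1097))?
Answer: -5545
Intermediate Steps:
b(Y) = -4 + (-18 + Y)*(36 + Y) (b(Y) = -4 + (-18 + Y)*(Y + 36) = -4 + (-18 + Y)*(36 + Y))
N = -1922 (N = -2333 + (-686 + 1097) = -2333 + 411 = -1922)
N - b(57) = -1922 - (-652 + 57**2 + 18*57) = -1922 - (-652 + 3249 + 1026) = -1922 - 1*3623 = -1922 - 3623 = -5545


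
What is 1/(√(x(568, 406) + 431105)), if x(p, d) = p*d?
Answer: √1833/34827 ≈ 0.0012293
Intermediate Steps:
x(p, d) = d*p
1/(√(x(568, 406) + 431105)) = 1/(√(406*568 + 431105)) = 1/(√(230608 + 431105)) = 1/(√661713) = 1/(19*√1833) = √1833/34827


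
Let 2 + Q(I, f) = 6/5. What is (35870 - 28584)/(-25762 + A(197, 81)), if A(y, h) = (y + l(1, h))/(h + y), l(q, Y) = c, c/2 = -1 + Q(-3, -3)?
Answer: -10127540/35808213 ≈ -0.28283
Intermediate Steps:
Q(I, f) = -⅘ (Q(I, f) = -2 + 6/5 = -⅘)
c = -18/5 (c = 2*(-1 - ⅘) = 2*(-9/5) = -18/5 ≈ -3.6000)
l(q, Y) = -18/5
A(y, h) = (-18/5 + y)/(h + y) (A(y, h) = (y - 18/5)/(h + y) = (-18/5 + y)/(h + y))
(35870 - 28584)/(-25762 + A(197, 81)) = (35870 - 28584)/(-25762 + (-18/5 + 197)/(81 + 197)) = 7286/(-25762 + (967/5)/278) = 7286/(-25762 + (1/278)*(967/5)) = 7286/(-25762 + 967/1390) = 7286/(-35808213/1390) = 7286*(-1390/35808213) = -10127540/35808213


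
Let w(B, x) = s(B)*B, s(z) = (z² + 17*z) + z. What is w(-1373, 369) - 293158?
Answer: -2554642953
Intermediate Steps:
s(z) = z² + 18*z
w(B, x) = B²*(18 + B) (w(B, x) = (B*(18 + B))*B = B²*(18 + B))
w(-1373, 369) - 293158 = (-1373)²*(18 - 1373) - 293158 = 1885129*(-1355) - 293158 = -2554349795 - 293158 = -2554642953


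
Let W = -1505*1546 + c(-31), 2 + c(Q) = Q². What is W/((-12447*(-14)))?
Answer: -36917/2766 ≈ -13.347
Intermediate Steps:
c(Q) = -2 + Q²
W = -2325771 (W = -1505*1546 + (-2 + (-31)²) = -2326730 + (-2 + 961) = -2326730 + 959 = -2325771)
W/((-12447*(-14))) = -2325771/((-12447*(-14))) = -2325771/174258 = -2325771*1/174258 = -36917/2766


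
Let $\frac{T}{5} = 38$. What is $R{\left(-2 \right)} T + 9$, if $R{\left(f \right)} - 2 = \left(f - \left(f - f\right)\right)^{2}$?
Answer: $1149$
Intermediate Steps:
$R{\left(f \right)} = 2 + f^{2}$ ($R{\left(f \right)} = 2 + \left(f - \left(f - f\right)\right)^{2} = 2 + \left(f - 0\right)^{2} = 2 + \left(f + 0\right)^{2} = 2 + f^{2}$)
$T = 190$ ($T = 5 \cdot 38 = 190$)
$R{\left(-2 \right)} T + 9 = \left(2 + \left(-2\right)^{2}\right) 190 + 9 = \left(2 + 4\right) 190 + 9 = 6 \cdot 190 + 9 = 1140 + 9 = 1149$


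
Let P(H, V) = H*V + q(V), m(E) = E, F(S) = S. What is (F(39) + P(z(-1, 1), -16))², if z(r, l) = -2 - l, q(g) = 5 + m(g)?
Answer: 5776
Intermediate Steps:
q(g) = 5 + g
P(H, V) = 5 + V + H*V (P(H, V) = H*V + (5 + V) = 5 + V + H*V)
(F(39) + P(z(-1, 1), -16))² = (39 + (5 - 16 + (-2 - 1*1)*(-16)))² = (39 + (5 - 16 + (-2 - 1)*(-16)))² = (39 + (5 - 16 - 3*(-16)))² = (39 + (5 - 16 + 48))² = (39 + 37)² = 76² = 5776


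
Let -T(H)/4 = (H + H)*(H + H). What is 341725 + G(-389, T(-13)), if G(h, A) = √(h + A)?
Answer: 341725 + I*√3093 ≈ 3.4173e+5 + 55.615*I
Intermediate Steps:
T(H) = -16*H² (T(H) = -4*(H + H)*(H + H) = -4*2*H*2*H = -16*H²)
G(h, A) = √(A + h)
341725 + G(-389, T(-13)) = 341725 + √(-16*(-13)² - 389) = 341725 + √(-16*169 - 389) = 341725 + √(-2704 - 389) = 341725 + √(-3093) = 341725 + I*√3093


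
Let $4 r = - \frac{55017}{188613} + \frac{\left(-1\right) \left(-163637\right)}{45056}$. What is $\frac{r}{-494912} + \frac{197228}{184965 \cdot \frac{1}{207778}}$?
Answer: $\frac{366514843831266660957131}{1654295135555420160} \approx 2.2155 \cdot 10^{5}$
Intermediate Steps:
$r = \frac{3153913281}{3776954368}$ ($r = \frac{- \frac{55017}{188613} + \frac{\left(-1\right) \left(-163637\right)}{45056}}{4} = \frac{\left(-55017\right) \frac{1}{188613} + 163637 \cdot \frac{1}{45056}}{4} = \frac{- \frac{6113}{20957} + \frac{163637}{45056}}{4} = \frac{1}{4} \cdot \frac{3153913281}{944238592} = \frac{3153913281}{3776954368} \approx 0.83504$)
$\frac{r}{-494912} + \frac{197228}{184965 \cdot \frac{1}{207778}} = \frac{3153913281}{3776954368 \left(-494912\right)} + \frac{197228}{184965 \cdot \frac{1}{207778}} = \frac{3153913281}{3776954368} \left(- \frac{1}{494912}\right) + \frac{197228}{184965 \cdot \frac{1}{207778}} = - \frac{3153913281}{1869260040175616} + \frac{197228}{\frac{184965}{207778}} = - \frac{3153913281}{1869260040175616} + 197228 \cdot \frac{207778}{184965} = - \frac{3153913281}{1869260040175616} + \frac{40979639384}{184965} = \frac{366514843831266660957131}{1654295135555420160}$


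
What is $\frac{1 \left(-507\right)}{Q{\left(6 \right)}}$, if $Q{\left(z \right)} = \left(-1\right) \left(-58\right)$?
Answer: $- \frac{507}{58} \approx -8.7414$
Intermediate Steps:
$Q{\left(z \right)} = 58$
$\frac{1 \left(-507\right)}{Q{\left(6 \right)}} = \frac{1 \left(-507\right)}{58} = \left(-507\right) \frac{1}{58} = - \frac{507}{58}$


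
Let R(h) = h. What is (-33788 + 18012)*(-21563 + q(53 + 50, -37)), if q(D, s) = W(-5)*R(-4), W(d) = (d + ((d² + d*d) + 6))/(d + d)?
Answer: 1699280288/5 ≈ 3.3986e+8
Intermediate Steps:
W(d) = (6 + d + 2*d²)/(2*d) (W(d) = (d + ((d² + d²) + 6))/((2*d)) = (d + (2*d² + 6))*(1/(2*d)) = (d + (6 + 2*d²))*(1/(2*d)) = (6 + d + 2*d²)*(1/(2*d)) = (6 + d + 2*d²)/(2*d))
q(D, s) = 102/5 (q(D, s) = (½ - 5 + 3/(-5))*(-4) = (½ - 5 + 3*(-⅕))*(-4) = (½ - 5 - ⅗)*(-4) = -51/10*(-4) = 102/5)
(-33788 + 18012)*(-21563 + q(53 + 50, -37)) = (-33788 + 18012)*(-21563 + 102/5) = -15776*(-107713/5) = 1699280288/5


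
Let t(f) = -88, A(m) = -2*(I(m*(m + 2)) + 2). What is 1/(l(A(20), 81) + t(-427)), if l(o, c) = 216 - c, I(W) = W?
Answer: 1/47 ≈ 0.021277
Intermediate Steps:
A(m) = -4 - 2*m*(2 + m) (A(m) = -2*(m*(m + 2) + 2) = -2*(m*(2 + m) + 2) = -2*(2 + m*(2 + m)) = -4 - 2*m*(2 + m))
1/(l(A(20), 81) + t(-427)) = 1/((216 - 1*81) - 88) = 1/((216 - 81) - 88) = 1/(135 - 88) = 1/47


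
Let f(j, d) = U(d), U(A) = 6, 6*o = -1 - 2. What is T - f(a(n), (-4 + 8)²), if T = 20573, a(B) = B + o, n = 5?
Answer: 20567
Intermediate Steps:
o = -½ (o = (-1 - 2)/6 = (⅙)*(-3) = -½ ≈ -0.50000)
a(B) = -½ + B (a(B) = B - ½ = -½ + B)
f(j, d) = 6
T - f(a(n), (-4 + 8)²) = 20573 - 1*6 = 20573 - 6 = 20567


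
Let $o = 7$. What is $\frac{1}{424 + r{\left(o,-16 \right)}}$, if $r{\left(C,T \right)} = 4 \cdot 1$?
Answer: $\frac{1}{428} \approx 0.0023364$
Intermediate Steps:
$r{\left(C,T \right)} = 4$
$\frac{1}{424 + r{\left(o,-16 \right)}} = \frac{1}{424 + 4} = \frac{1}{428}$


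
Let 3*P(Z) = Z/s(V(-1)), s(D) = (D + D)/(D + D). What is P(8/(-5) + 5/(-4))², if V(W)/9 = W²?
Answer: 361/400 ≈ 0.90250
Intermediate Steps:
V(W) = 9*W²
s(D) = 1 (s(D) = (2*D)/((2*D)) = (2*D)*(1/(2*D)) = 1)
P(Z) = Z/3 (P(Z) = (Z/1)/3 = (Z*1)/3 = Z/3)
P(8/(-5) + 5/(-4))² = ((8/(-5) + 5/(-4))/3)² = ((8*(-⅕) + 5*(-¼))/3)² = ((-8/5 - 5/4)/3)² = ((⅓)*(-57/20))² = (-19/20)² = 361/400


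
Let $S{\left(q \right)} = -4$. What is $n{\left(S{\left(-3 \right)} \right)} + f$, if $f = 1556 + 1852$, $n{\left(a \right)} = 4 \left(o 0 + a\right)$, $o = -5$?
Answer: $3392$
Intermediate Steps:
$n{\left(a \right)} = 4 a$ ($n{\left(a \right)} = 4 \left(\left(-5\right) 0 + a\right) = 4 \left(0 + a\right) = 4 a$)
$f = 3408$
$n{\left(S{\left(-3 \right)} \right)} + f = 4 \left(-4\right) + 3408 = -16 + 3408 = 3392$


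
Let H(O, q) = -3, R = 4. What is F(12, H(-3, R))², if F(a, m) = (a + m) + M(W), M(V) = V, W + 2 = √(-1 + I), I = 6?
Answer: (7 + √5)² ≈ 85.305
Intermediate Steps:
W = -2 + √5 (W = -2 + √(-1 + 6) = -2 + √5 ≈ 0.23607)
F(a, m) = -2 + a + m + √5 (F(a, m) = (a + m) + (-2 + √5) = -2 + a + m + √5)
F(12, H(-3, R))² = (-2 + 12 - 3 + √5)² = (7 + √5)²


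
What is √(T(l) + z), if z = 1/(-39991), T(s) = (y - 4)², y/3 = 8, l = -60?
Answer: √639711992409/39991 ≈ 20.000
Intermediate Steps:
y = 24 (y = 3*8 = 24)
T(s) = 400 (T(s) = (24 - 4)² = 20² = 400)
z = -1/39991 ≈ -2.5006e-5
√(T(l) + z) = √(400 - 1/39991) = √(15996399/39991) = √639711992409/39991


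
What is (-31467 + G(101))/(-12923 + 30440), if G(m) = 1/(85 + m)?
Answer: -5852861/3258162 ≈ -1.7964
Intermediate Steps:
(-31467 + G(101))/(-12923 + 30440) = (-31467 + 1/(85 + 101))/(-12923 + 30440) = (-31467 + 1/186)/17517 = (-31467 + 1/186)*(1/17517) = -5852861/186*1/17517 = -5852861/3258162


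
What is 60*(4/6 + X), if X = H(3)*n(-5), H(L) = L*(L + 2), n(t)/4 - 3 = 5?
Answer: 28840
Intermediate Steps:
n(t) = 32 (n(t) = 12 + 4*5 = 12 + 20 = 32)
H(L) = L*(2 + L)
X = 480 (X = (3*(2 + 3))*32 = (3*5)*32 = 15*32 = 480)
60*(4/6 + X) = 60*(4/6 + 480) = 60*(4*(⅙) + 480) = 60*(⅔ + 480) = 60*(1442/3) = 28840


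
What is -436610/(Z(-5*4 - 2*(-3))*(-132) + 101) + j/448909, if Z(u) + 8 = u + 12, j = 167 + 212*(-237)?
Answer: -196069317907/637899689 ≈ -307.37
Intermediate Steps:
j = -50077 (j = 167 - 50244 = -50077)
Z(u) = 4 + u (Z(u) = -8 + (u + 12) = -8 + (12 + u) = 4 + u)
-436610/(Z(-5*4 - 2*(-3))*(-132) + 101) + j/448909 = -436610/((4 + (-5*4 - 2*(-3)))*(-132) + 101) - 50077/448909 = -436610/((4 + (-20 + 6))*(-132) + 101) - 50077*1/448909 = -436610/((4 - 14)*(-132) + 101) - 50077/448909 = -436610/(-10*(-132) + 101) - 50077/448909 = -436610/(1320 + 101) - 50077/448909 = -436610/1421 - 50077/448909 = -196069317907/637899689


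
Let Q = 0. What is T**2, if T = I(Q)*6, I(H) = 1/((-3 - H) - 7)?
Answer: 9/25 ≈ 0.36000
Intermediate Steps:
I(H) = 1/(-10 - H)
T = -3/5 (T = -1/(10 + 0)*6 = -1/10*6 = -3/5 ≈ -0.60000)
T**2 = (-3/5)**2 = 9/25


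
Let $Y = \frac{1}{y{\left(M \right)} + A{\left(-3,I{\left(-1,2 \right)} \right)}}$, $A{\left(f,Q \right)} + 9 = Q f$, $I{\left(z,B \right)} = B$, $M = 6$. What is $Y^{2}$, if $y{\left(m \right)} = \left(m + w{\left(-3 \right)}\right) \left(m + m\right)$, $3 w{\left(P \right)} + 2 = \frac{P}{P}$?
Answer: $\frac{1}{2809} \approx 0.000356$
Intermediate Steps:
$A{\left(f,Q \right)} = -9 + Q f$
$w{\left(P \right)} = - \frac{1}{3}$ ($w{\left(P \right)} = - \frac{2}{3} + \frac{P \frac{1}{P}}{3} = - \frac{2}{3} + \frac{1}{3} \cdot 1 = - \frac{2}{3} + \frac{1}{3} = - \frac{1}{3}$)
$y{\left(m \right)} = 2 m \left(- \frac{1}{3} + m\right)$ ($y{\left(m \right)} = \left(m - \frac{1}{3}\right) \left(m + m\right) = \left(- \frac{1}{3} + m\right) 2 m = 2 m \left(- \frac{1}{3} + m\right)$)
$Y = \frac{1}{53}$ ($Y = \frac{1}{\frac{2}{3} \cdot 6 \left(-1 + 3 \cdot 6\right) + \left(-9 + 2 \left(-3\right)\right)} = \frac{1}{\frac{2}{3} \cdot 6 \left(-1 + 18\right) - 15} = \frac{1}{\frac{2}{3} \cdot 6 \cdot 17 - 15} = \frac{1}{68 - 15} = \frac{1}{53} \approx 0.018868$)
$Y^{2} = \left(\frac{1}{53}\right)^{2} = \frac{1}{2809}$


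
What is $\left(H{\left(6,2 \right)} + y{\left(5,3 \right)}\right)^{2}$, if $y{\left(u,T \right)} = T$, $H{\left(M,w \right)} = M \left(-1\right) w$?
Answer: $81$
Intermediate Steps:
$H{\left(M,w \right)} = - M w$
$\left(H{\left(6,2 \right)} + y{\left(5,3 \right)}\right)^{2} = \left(\left(-1\right) 6 \cdot 2 + 3\right)^{2} = \left(-12 + 3\right)^{2} = \left(-9\right)^{2} = 81$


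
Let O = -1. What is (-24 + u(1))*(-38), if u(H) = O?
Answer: 950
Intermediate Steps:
u(H) = -1
(-24 + u(1))*(-38) = (-24 - 1)*(-38) = -25*(-38) = 950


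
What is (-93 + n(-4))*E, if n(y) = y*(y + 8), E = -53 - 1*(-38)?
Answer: 1635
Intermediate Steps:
E = -15 (E = -53 + 38 = -15)
n(y) = y*(8 + y)
(-93 + n(-4))*E = (-93 - 4*(8 - 4))*(-15) = (-93 - 4*4)*(-15) = (-93 - 16)*(-15) = -109*(-15) = 1635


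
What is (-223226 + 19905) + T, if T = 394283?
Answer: 190962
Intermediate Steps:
(-223226 + 19905) + T = (-223226 + 19905) + 394283 = -203321 + 394283 = 190962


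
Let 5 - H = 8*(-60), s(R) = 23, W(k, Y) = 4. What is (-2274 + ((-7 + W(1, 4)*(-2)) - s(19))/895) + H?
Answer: -1601193/895 ≈ -1789.0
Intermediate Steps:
H = 485 (H = 5 - 8*(-60) = 5 - 1*(-480) = 5 + 480 = 485)
(-2274 + ((-7 + W(1, 4)*(-2)) - s(19))/895) + H = (-2274 + ((-7 + 4*(-2)) - 1*23)/895) + 485 = (-2274 + ((-7 - 8) - 23)*(1/895)) + 485 = (-2274 + (-15 - 23)*(1/895)) + 485 = (-2274 - 38*1/895) + 485 = (-2274 - 38/895) + 485 = -2035268/895 + 485 = -1601193/895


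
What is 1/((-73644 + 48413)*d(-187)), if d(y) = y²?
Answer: -1/882302839 ≈ -1.1334e-9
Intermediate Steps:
1/((-73644 + 48413)*d(-187)) = 1/((-73644 + 48413)*((-187)²)) = 1/(-25231*34969) = -1/25231*1/34969 = -1/882302839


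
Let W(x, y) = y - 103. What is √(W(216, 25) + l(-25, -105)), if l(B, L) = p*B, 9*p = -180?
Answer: √422 ≈ 20.543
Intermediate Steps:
W(x, y) = -103 + y
p = -20 (p = (⅑)*(-180) = -20)
l(B, L) = -20*B
√(W(216, 25) + l(-25, -105)) = √((-103 + 25) - 20*(-25)) = √(-78 + 500) = √422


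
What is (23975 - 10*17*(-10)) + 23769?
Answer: 49444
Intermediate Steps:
(23975 - 10*17*(-10)) + 23769 = (23975 - 170*(-10)) + 23769 = (23975 + 1700) + 23769 = 25675 + 23769 = 49444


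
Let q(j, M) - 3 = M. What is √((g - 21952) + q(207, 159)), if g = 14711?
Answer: I*√7079 ≈ 84.137*I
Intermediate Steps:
q(j, M) = 3 + M
√((g - 21952) + q(207, 159)) = √((14711 - 21952) + (3 + 159)) = √(-7241 + 162) = √(-7079) = I*√7079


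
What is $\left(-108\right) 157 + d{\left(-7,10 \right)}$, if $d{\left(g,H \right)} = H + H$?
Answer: $-16936$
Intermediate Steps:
$d{\left(g,H \right)} = 2 H$
$\left(-108\right) 157 + d{\left(-7,10 \right)} = \left(-108\right) 157 + 2 \cdot 10 = -16956 + 20 = -16936$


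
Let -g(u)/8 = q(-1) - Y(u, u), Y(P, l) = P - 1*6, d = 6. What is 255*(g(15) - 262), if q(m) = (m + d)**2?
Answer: -99450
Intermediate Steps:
Y(P, l) = -6 + P (Y(P, l) = P - 6 = -6 + P)
q(m) = (6 + m)**2 (q(m) = (m + 6)**2 = (6 + m)**2)
g(u) = -248 + 8*u (g(u) = -8*((6 - 1)**2 - (-6 + u)) = -8*(5**2 + (6 - u)) = -8*(25 + (6 - u)) = -8*(31 - u) = -248 + 8*u)
255*(g(15) - 262) = 255*((-248 + 8*15) - 262) = 255*((-248 + 120) - 262) = 255*(-128 - 262) = 255*(-390) = -99450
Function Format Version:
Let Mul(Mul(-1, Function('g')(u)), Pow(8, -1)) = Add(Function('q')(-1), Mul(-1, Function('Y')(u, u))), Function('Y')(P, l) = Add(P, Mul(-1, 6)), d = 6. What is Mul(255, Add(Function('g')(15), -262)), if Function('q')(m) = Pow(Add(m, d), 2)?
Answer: -99450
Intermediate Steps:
Function('Y')(P, l) = Add(-6, P) (Function('Y')(P, l) = Add(P, -6) = Add(-6, P))
Function('q')(m) = Pow(Add(6, m), 2) (Function('q')(m) = Pow(Add(m, 6), 2) = Pow(Add(6, m), 2))
Function('g')(u) = Add(-248, Mul(8, u)) (Function('g')(u) = Mul(-8, Add(Pow(Add(6, -1), 2), Mul(-1, Add(-6, u)))) = Mul(-8, Add(Pow(5, 2), Add(6, Mul(-1, u)))) = Mul(-8, Add(25, Add(6, Mul(-1, u)))) = Mul(-8, Add(31, Mul(-1, u))) = Add(-248, Mul(8, u)))
Mul(255, Add(Function('g')(15), -262)) = Mul(255, Add(Add(-248, Mul(8, 15)), -262)) = Mul(255, Add(Add(-248, 120), -262)) = Mul(255, Add(-128, -262)) = Mul(255, -390) = -99450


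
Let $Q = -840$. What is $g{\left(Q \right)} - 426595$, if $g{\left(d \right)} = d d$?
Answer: $279005$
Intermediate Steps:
$g{\left(d \right)} = d^{2}$
$g{\left(Q \right)} - 426595 = \left(-840\right)^{2} - 426595 = 705600 - 426595 = 279005$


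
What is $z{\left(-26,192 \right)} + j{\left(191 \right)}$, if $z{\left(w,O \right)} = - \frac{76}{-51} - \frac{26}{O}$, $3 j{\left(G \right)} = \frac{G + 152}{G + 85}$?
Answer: $\frac{199207}{112608} \approx 1.769$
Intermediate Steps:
$j{\left(G \right)} = \frac{152 + G}{3 \left(85 + G\right)}$ ($j{\left(G \right)} = \frac{\left(G + 152\right) \frac{1}{G + 85}}{3} = \frac{\left(152 + G\right) \frac{1}{85 + G}}{3} = \frac{\frac{1}{85 + G} \left(152 + G\right)}{3} = \frac{152 + G}{3 \left(85 + G\right)}$)
$z{\left(w,O \right)} = \frac{76}{51} - \frac{26}{O}$ ($z{\left(w,O \right)} = \left(-76\right) \left(- \frac{1}{51}\right) - \frac{26}{O} = \frac{76}{51} - \frac{26}{O}$)
$z{\left(-26,192 \right)} + j{\left(191 \right)} = \left(\frac{76}{51} - \frac{26}{192}\right) + \frac{152 + 191}{3 \left(85 + 191\right)} = \left(\frac{76}{51} - \frac{13}{96}\right) + \frac{1}{3} \cdot \frac{1}{276} \cdot 343 = \frac{737}{544} + \frac{343}{828} = \frac{199207}{112608}$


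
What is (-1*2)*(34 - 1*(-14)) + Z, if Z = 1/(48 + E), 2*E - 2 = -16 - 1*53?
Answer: -2782/29 ≈ -95.931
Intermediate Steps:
E = -67/2 (E = 1 + (-16 - 1*53)/2 = 1 + (-16 - 53)/2 = 1 + (1/2)*(-69) = 1 - 69/2 = -67/2 ≈ -33.500)
Z = 2/29 (Z = 1/(48 - 67/2) = 1/(29/2) = 2/29 ≈ 0.068966)
(-1*2)*(34 - 1*(-14)) + Z = (-1*2)*(34 - 1*(-14)) + 2/29 = -2*(34 + 14) + 2/29 = -2*48 + 2/29 = -96 + 2/29 = -2782/29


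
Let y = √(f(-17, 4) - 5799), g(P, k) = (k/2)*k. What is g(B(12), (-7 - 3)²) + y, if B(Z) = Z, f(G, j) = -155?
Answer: 5000 + I*√5954 ≈ 5000.0 + 77.162*I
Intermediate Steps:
g(P, k) = k²/2 (g(P, k) = (k*(½))*k = (k/2)*k = k²/2)
y = I*√5954 (y = √(-155 - 5799) = √(-5954) = I*√5954 ≈ 77.162*I)
g(B(12), (-7 - 3)²) + y = ((-7 - 3)²)²/2 + I*√5954 = ((-10)²)²/2 + I*√5954 = (½)*100² + I*√5954 = (½)*10000 + I*√5954 = 5000 + I*√5954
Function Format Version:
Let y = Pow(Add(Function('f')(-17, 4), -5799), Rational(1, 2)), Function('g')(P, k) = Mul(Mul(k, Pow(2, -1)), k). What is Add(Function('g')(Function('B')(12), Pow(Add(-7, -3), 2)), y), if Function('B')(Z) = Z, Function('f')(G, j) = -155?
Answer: Add(5000, Mul(I, Pow(5954, Rational(1, 2)))) ≈ Add(5000.0, Mul(77.162, I))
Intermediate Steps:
Function('g')(P, k) = Mul(Rational(1, 2), Pow(k, 2)) (Function('g')(P, k) = Mul(Mul(k, Rational(1, 2)), k) = Mul(Mul(Rational(1, 2), k), k) = Mul(Rational(1, 2), Pow(k, 2)))
y = Mul(I, Pow(5954, Rational(1, 2))) (y = Pow(Add(-155, -5799), Rational(1, 2)) = Pow(-5954, Rational(1, 2)) = Mul(I, Pow(5954, Rational(1, 2))) ≈ Mul(77.162, I))
Add(Function('g')(Function('B')(12), Pow(Add(-7, -3), 2)), y) = Add(Mul(Rational(1, 2), Pow(Pow(Add(-7, -3), 2), 2)), Mul(I, Pow(5954, Rational(1, 2)))) = Add(Mul(Rational(1, 2), Pow(Pow(-10, 2), 2)), Mul(I, Pow(5954, Rational(1, 2)))) = Add(Mul(Rational(1, 2), Pow(100, 2)), Mul(I, Pow(5954, Rational(1, 2)))) = Add(Mul(Rational(1, 2), 10000), Mul(I, Pow(5954, Rational(1, 2)))) = Add(5000, Mul(I, Pow(5954, Rational(1, 2))))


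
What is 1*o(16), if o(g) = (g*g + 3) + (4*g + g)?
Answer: 339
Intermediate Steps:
o(g) = 3 + g**2 + 5*g (o(g) = (g**2 + 3) + 5*g = (3 + g**2) + 5*g = 3 + g**2 + 5*g)
1*o(16) = 1*(3 + 16**2 + 5*16) = 1*(3 + 256 + 80) = 1*339 = 339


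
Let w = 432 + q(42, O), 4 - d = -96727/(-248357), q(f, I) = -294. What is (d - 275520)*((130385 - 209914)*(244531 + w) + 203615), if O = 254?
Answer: 1331446645409662549554/248357 ≈ 5.3610e+15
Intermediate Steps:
d = 896701/248357 (d = 4 - (-96727)/(-248357) = 4 - (-96727)*(-1)/248357 = 4 - 1*96727/248357 = 4 - 96727/248357 = 896701/248357 ≈ 3.6105)
w = 138 (w = 432 - 294 = 138)
(d - 275520)*((130385 - 209914)*(244531 + w) + 203615) = (896701/248357 - 275520)*((130385 - 209914)*(244531 + 138) + 203615) = -68426423939*(-79529*244669 + 203615)/248357 = -68426423939*(-19458280901 + 203615)/248357 = -68426423939/248357*(-19458077286) = 1331446645409662549554/248357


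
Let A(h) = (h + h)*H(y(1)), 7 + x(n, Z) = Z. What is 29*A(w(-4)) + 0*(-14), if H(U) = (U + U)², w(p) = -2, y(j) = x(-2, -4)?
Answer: -56144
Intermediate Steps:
x(n, Z) = -7 + Z
y(j) = -11 (y(j) = -7 - 4 = -11)
H(U) = 4*U² (H(U) = (2*U)² = 4*U²)
A(h) = 968*h (A(h) = (h + h)*(4*(-11)²) = (2*h)*(4*121) = (2*h)*484 = 968*h)
29*A(w(-4)) + 0*(-14) = 29*(968*(-2)) + 0*(-14) = 29*(-1936) + 0 = -56144 + 0 = -56144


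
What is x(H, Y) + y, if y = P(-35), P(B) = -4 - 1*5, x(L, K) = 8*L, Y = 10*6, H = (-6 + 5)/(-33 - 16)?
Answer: -433/49 ≈ -8.8367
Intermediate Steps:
H = 1/49 (H = -1/(-49) = -1*(-1/49) = 1/49 ≈ 0.020408)
Y = 60
P(B) = -9 (P(B) = -4 - 5 = -9)
y = -9
x(H, Y) + y = 8*(1/49) - 9 = 8/49 - 9 = -433/49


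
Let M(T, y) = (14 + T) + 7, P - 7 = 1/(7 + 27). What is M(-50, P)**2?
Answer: 841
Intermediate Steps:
P = 239/34 (P = 7 + 1/(7 + 27) = 7 + 1/34 = 239/34 ≈ 7.0294)
M(T, y) = 21 + T
M(-50, P)**2 = (21 - 50)**2 = (-29)**2 = 841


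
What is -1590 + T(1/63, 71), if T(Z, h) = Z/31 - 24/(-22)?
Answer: -34134523/21483 ≈ -1588.9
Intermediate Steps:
T(Z, h) = 12/11 + Z/31 (T(Z, h) = Z*(1/31) - 24*(-1/22) = Z/31 + 12/11 = 12/11 + Z/31)
-1590 + T(1/63, 71) = -1590 + (12/11 + (1/31)/63) = -1590 + (12/11 + (1/31)*(1/63)) = -1590 + (12/11 + 1/1953) = -1590 + 23447/21483 = -34134523/21483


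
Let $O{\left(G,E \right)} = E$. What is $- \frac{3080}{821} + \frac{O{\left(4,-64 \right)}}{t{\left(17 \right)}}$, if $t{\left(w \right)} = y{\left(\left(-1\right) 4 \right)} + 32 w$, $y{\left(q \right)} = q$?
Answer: $- \frac{428936}{110835} \approx -3.87$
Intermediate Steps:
$t{\left(w \right)} = -4 + 32 w$ ($t{\left(w \right)} = \left(-1\right) 4 + 32 w = -4 + 32 w$)
$- \frac{3080}{821} + \frac{O{\left(4,-64 \right)}}{t{\left(17 \right)}} = - \frac{3080}{821} - \frac{64}{-4 + 32 \cdot 17} = \left(-3080\right) \frac{1}{821} - \frac{64}{-4 + 544} = - \frac{3080}{821} - \frac{64}{540} = - \frac{3080}{821} - \frac{16}{135} = - \frac{428936}{110835}$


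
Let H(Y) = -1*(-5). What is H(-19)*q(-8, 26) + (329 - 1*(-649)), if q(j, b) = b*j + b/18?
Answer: -493/9 ≈ -54.778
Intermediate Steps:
H(Y) = 5
q(j, b) = b/18 + b*j (q(j, b) = b*j + b/18 = b/18 + b*j)
H(-19)*q(-8, 26) + (329 - 1*(-649)) = 5*(26*(1/18 - 8)) + (329 - 1*(-649)) = 5*(26*(-143/18)) + (329 + 649) = 5*(-1859/9) + 978 = -9295/9 + 978 = -493/9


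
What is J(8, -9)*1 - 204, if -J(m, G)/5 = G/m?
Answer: -1587/8 ≈ -198.38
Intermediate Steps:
J(m, G) = -5*G/m
J(8, -9)*1 - 204 = -5*(-9)/8*1 - 204 = -5*(-9)*⅛*1 - 204 = (45/8)*1 - 204 = 45/8 - 204 = -1587/8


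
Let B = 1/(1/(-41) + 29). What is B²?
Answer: 1681/1411344 ≈ 0.0011911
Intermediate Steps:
B = 41/1188 (B = 1/(-1/41 + 29) = 1/(1188/41) = 41/1188 ≈ 0.034512)
B² = (41/1188)² = 1681/1411344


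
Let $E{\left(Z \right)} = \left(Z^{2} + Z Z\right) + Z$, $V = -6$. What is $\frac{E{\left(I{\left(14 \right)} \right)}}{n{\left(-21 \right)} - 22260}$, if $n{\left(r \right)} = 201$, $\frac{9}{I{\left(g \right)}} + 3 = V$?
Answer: $- \frac{1}{22059} \approx -4.5333 \cdot 10^{-5}$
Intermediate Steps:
$I{\left(g \right)} = -1$ ($I{\left(g \right)} = \frac{9}{-3 - 6} = \frac{9}{-9} = 9 \left(- \frac{1}{9}\right) = -1$)
$E{\left(Z \right)} = Z + 2 Z^{2}$ ($E{\left(Z \right)} = \left(Z^{2} + Z^{2}\right) + Z = 2 Z^{2} + Z = Z + 2 Z^{2}$)
$\frac{E{\left(I{\left(14 \right)} \right)}}{n{\left(-21 \right)} - 22260} = \frac{\left(-1\right) \left(1 + 2 \left(-1\right)\right)}{201 - 22260} = \frac{\left(-1\right) \left(1 - 2\right)}{-22059} = \left(-1\right) \left(-1\right) \left(- \frac{1}{22059}\right) = 1 \left(- \frac{1}{22059}\right) = - \frac{1}{22059}$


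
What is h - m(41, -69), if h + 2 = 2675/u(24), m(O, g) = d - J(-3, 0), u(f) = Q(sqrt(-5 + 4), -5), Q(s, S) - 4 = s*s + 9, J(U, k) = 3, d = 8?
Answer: 2591/12 ≈ 215.92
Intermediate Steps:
Q(s, S) = 13 + s**2 (Q(s, S) = 4 + (s*s + 9) = 4 + (s**2 + 9) = 4 + (9 + s**2) = 13 + s**2)
u(f) = 12 (u(f) = 13 + (sqrt(-5 + 4))**2 = 13 + (sqrt(-1))**2 = 13 + I**2 = 13 - 1 = 12)
m(O, g) = 5 (m(O, g) = 8 - 1*3 = 8 - 3 = 5)
h = 2651/12 (h = -2 + 2675/12 = 2651/12 ≈ 220.92)
h - m(41, -69) = 2651/12 - 1*5 = 2651/12 - 5 = 2591/12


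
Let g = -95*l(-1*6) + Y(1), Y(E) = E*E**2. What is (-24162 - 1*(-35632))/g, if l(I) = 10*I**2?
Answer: -11470/34199 ≈ -0.33539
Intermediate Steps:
Y(E) = E**3
g = -34199 (g = -950*(-1*6)**2 + 1**3 = -950*(-6)**2 + 1 = -950*36 + 1 = -95*360 + 1 = -34200 + 1 = -34199)
(-24162 - 1*(-35632))/g = (-24162 - 1*(-35632))/(-34199) = (-24162 + 35632)*(-1/34199) = 11470*(-1/34199) = -11470/34199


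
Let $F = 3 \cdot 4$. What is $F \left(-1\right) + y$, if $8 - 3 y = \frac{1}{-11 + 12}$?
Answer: $- \frac{29}{3} \approx -9.6667$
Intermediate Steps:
$y = \frac{7}{3}$ ($y = \frac{8}{3} - \frac{1}{3 \left(-11 + 12\right)} = \frac{8}{3} - \frac{1}{3 \cdot 1} = \frac{8}{3} - \frac{1}{3} = \frac{7}{3} \approx 2.3333$)
$F = 12$
$F \left(-1\right) + y = 12 \left(-1\right) + \frac{7}{3} = -12 + \frac{7}{3} = - \frac{29}{3}$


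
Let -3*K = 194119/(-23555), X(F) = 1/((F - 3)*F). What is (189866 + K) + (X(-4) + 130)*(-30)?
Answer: 26282811593/141330 ≈ 1.8597e+5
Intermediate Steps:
X(F) = 1/(F*(-3 + F)) (X(F) = 1/((-3 + F)*F) = 1/(F*(-3 + F)))
K = 194119/70665 (K = -194119/(3*(-23555)) = -194119*(-1)/(3*23555) = -1/3*(-194119/23555) = 194119/70665 ≈ 2.7470)
(189866 + K) + (X(-4) + 130)*(-30) = (189866 + 194119/70665) + (1/((-4)*(-3 - 4)) + 130)*(-30) = 13417075009/70665 + (-1/4/(-7) + 130)*(-30) = 13417075009/70665 + (-1/4*(-1/7) + 130)*(-30) = 13417075009/70665 + (1/28 + 130)*(-30) = 13417075009/70665 + (3641/28)*(-30) = 13417075009/70665 - 54615/14 = 26282811593/141330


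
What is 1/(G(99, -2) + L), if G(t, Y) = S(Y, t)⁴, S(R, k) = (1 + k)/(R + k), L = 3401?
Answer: 88529281/301188084681 ≈ 0.00029393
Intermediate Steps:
S(R, k) = (1 + k)/(R + k)
G(t, Y) = (1 + t)⁴/(Y + t)⁴ (G(t, Y) = ((1 + t)/(Y + t))⁴ = (1 + t)⁴/(Y + t)⁴)
1/(G(99, -2) + L) = 1/((1 + 99)⁴/(-2 + 99)⁴ + 3401) = 1/(100⁴/97⁴ + 3401) = 1/(100000000*(1/88529281) + 3401) = 1/(100000000/88529281 + 3401) = 1/(301188084681/88529281) = 88529281/301188084681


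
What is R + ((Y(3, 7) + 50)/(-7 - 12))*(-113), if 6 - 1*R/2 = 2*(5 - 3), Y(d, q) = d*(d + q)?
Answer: 9116/19 ≈ 479.79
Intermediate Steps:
R = 4 (R = 12 - 4*(5 - 3) = 12 - 4*2 = 12 - 2*4 = 12 - 8 = 4)
R + ((Y(3, 7) + 50)/(-7 - 12))*(-113) = 4 + ((3*(3 + 7) + 50)/(-7 - 12))*(-113) = 4 + ((3*10 + 50)/(-19))*(-113) = 4 + ((30 + 50)*(-1/19))*(-113) = 4 + (80*(-1/19))*(-113) = 4 - 80/19*(-113) = 4 + 9040/19 = 9116/19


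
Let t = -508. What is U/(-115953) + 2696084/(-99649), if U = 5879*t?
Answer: -15014100784/11554600497 ≈ -1.2994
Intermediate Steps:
U = -2986532 (U = 5879*(-508) = -2986532)
U/(-115953) + 2696084/(-99649) = -2986532/(-115953) + 2696084/(-99649) = -2986532*(-1/115953) + 2696084*(-1/99649) = 2986532/115953 - 2696084/99649 = -15014100784/11554600497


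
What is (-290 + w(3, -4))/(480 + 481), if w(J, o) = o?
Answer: -294/961 ≈ -0.30593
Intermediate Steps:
(-290 + w(3, -4))/(480 + 481) = (-290 - 4)/(480 + 481) = -294/961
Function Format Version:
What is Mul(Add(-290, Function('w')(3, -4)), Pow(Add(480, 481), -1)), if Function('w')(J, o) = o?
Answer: Rational(-294, 961) ≈ -0.30593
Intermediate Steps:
Mul(Add(-290, Function('w')(3, -4)), Pow(Add(480, 481), -1)) = Mul(Add(-290, -4), Pow(Add(480, 481), -1)) = Mul(-294, Pow(961, -1)) = Mul(-294, Rational(1, 961)) = Rational(-294, 961)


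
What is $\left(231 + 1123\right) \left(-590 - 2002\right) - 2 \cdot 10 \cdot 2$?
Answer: $-3509608$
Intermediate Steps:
$\left(231 + 1123\right) \left(-590 - 2002\right) - 2 \cdot 10 \cdot 2 = 1354 \left(-2592\right) - 20 \cdot 2 = -3509568 - 40 = -3509608$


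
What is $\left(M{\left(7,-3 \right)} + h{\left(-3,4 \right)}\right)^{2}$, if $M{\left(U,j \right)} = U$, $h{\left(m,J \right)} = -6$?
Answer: $1$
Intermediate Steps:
$\left(M{\left(7,-3 \right)} + h{\left(-3,4 \right)}\right)^{2} = \left(7 - 6\right)^{2} = 1^{2} = 1$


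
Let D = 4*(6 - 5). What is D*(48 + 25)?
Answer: 292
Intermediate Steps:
D = 4 (D = 4*1 = 4)
D*(48 + 25) = 4*(48 + 25) = 4*73 = 292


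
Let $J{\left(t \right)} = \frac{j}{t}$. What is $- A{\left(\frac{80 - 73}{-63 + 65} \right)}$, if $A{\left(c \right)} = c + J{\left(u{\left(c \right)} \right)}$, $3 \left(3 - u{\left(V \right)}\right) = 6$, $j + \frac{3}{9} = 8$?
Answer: $- \frac{67}{6} \approx -11.167$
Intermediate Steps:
$j = \frac{23}{3}$ ($j = - \frac{1}{3} + 8 = \frac{23}{3} \approx 7.6667$)
$u{\left(V \right)} = 1$ ($u{\left(V \right)} = 3 - 2 = 1$)
$J{\left(t \right)} = \frac{23}{3 t}$
$A{\left(c \right)} = \frac{23}{3} + c$ ($A{\left(c \right)} = c + \frac{23}{3 \cdot 1} = c + \frac{23}{3} \cdot 1 = c + \frac{23}{3} = \frac{23}{3} + c$)
$- A{\left(\frac{80 - 73}{-63 + 65} \right)} = - (\frac{23}{3} + \frac{80 - 73}{-63 + 65}) = - (\frac{23}{3} + \frac{7}{2}) = \left(-1\right) \frac{67}{6} = - \frac{67}{6}$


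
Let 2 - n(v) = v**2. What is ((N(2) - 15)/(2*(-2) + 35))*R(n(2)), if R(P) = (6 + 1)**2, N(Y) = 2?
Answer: -637/31 ≈ -20.548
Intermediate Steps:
n(v) = 2 - v**2
R(P) = 49 (R(P) = 7**2 = 49)
((N(2) - 15)/(2*(-2) + 35))*R(n(2)) = ((2 - 15)/(2*(-2) + 35))*49 = -13/(-4 + 35)*49 = -13/31*49 = -637/31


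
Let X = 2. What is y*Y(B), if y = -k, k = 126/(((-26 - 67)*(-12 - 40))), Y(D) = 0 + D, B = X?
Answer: -21/403 ≈ -0.052109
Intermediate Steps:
B = 2
Y(D) = D
k = 21/806 (k = 126/((-93*(-52))) = 126/4836 = 126*(1/4836) = 21/806 ≈ 0.026055)
y = -21/806 (y = -1*21/806 = -21/806 ≈ -0.026055)
y*Y(B) = -21/806*2 = -21/403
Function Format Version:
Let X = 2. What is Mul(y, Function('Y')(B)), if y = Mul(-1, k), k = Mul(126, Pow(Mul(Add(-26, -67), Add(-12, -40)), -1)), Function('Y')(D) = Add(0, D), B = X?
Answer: Rational(-21, 403) ≈ -0.052109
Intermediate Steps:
B = 2
Function('Y')(D) = D
k = Rational(21, 806) (k = Mul(126, Pow(Mul(-93, -52), -1)) = Mul(126, Pow(4836, -1)) = Mul(126, Rational(1, 4836)) = Rational(21, 806) ≈ 0.026055)
y = Rational(-21, 806) (y = Mul(-1, Rational(21, 806)) = Rational(-21, 806) ≈ -0.026055)
Mul(y, Function('Y')(B)) = Mul(Rational(-21, 806), 2) = Rational(-21, 403)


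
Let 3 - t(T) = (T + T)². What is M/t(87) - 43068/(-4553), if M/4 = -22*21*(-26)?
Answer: 361678340/45944323 ≈ 7.8721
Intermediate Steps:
t(T) = 3 - 4*T² (t(T) = 3 - (T + T)² = 3 - (2*T)² = 3 - 4*T²)
M = 48048 (M = 4*(-22*21*(-26)) = 4*(-462*(-26)) = 4*12012 = 48048)
M/t(87) - 43068/(-4553) = 48048/(3 - 4*87²) - 43068/(-4553) = 48048/(3 - 4*7569) - 43068*(-1/4553) = 48048/(3 - 30276) + 43068/4553 = 48048/(-30273) + 43068/4553 = 48048*(-1/30273) + 43068/4553 = -16016/10091 + 43068/4553 = 361678340/45944323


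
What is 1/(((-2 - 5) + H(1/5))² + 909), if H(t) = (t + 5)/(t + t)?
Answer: 1/945 ≈ 0.0010582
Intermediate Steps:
H(t) = (5 + t)/(2*t) (H(t) = (5 + t)/((2*t)) = (5 + t)*(1/(2*t)) = (5 + t)/(2*t))
1/(((-2 - 5) + H(1/5))² + 909) = 1/(((-2 - 5) + (5 + 1/5)/(2*(1/5)))² + 909) = 1/((-7 + (5 + ⅕)/(2*(⅕)))² + 909) = 1/((-7 + (½)*5*(26/5))² + 909) = 1/((-7 + 13)² + 909) = 1/(6² + 909) = 1/(36 + 909) = 1/945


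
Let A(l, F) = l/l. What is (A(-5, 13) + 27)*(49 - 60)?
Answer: -308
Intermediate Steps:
A(l, F) = 1
(A(-5, 13) + 27)*(49 - 60) = (1 + 27)*(49 - 60) = 28*(-11) = -308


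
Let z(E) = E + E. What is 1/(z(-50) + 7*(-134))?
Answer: -1/1038 ≈ -0.00096339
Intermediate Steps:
z(E) = 2*E
1/(z(-50) + 7*(-134)) = 1/(2*(-50) + 7*(-134)) = 1/(-100 - 938) = 1/(-1038) = -1/1038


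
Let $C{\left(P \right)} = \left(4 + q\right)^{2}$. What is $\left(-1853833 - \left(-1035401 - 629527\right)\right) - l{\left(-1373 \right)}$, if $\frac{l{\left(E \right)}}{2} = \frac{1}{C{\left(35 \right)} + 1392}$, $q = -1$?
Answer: $- \frac{264655907}{1401} \approx -1.8891 \cdot 10^{5}$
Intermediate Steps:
$C{\left(P \right)} = 9$ ($C{\left(P \right)} = \left(4 - 1\right)^{2} = 3^{2} = 9$)
$l{\left(E \right)} = \frac{2}{1401}$ ($l{\left(E \right)} = \frac{2}{9 + 1392} = \frac{2}{1401}$)
$\left(-1853833 - \left(-1035401 - 629527\right)\right) - l{\left(-1373 \right)} = \left(-1853833 - \left(-1035401 - 629527\right)\right) - \frac{2}{1401} = \left(-1853833 - -1664928\right) - \frac{2}{1401} = \left(-1853833 + 1664928\right) - \frac{2}{1401} = -188905 - \frac{2}{1401} = - \frac{264655907}{1401}$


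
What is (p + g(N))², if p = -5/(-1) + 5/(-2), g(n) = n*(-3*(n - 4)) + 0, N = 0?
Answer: 25/4 ≈ 6.2500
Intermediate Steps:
g(n) = n*(12 - 3*n) (g(n) = n*(-3*(-4 + n)) + 0 = n*(12 - 3*n) + 0 = n*(12 - 3*n))
p = 5/2 (p = -5*(-1) + 5*(-½) = 5 - 5/2 = 5/2 ≈ 2.5000)
(p + g(N))² = (5/2 + 3*0*(4 - 1*0))² = (5/2 + 3*0*(4 + 0))² = (5/2 + 3*0*4)² = (5/2 + 0)² = (5/2)² = 25/4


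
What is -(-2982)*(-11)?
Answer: -32802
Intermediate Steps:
-(-2982)*(-11) = -21*1562 = -32802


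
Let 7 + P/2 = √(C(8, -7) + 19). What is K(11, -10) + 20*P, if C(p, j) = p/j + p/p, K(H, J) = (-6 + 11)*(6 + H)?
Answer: -195 + 80*√231/7 ≈ -21.301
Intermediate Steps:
K(H, J) = 30 + 5*H (K(H, J) = 5*(6 + H) = 30 + 5*H)
C(p, j) = 1 + p/j (C(p, j) = p/j + 1 = 1 + p/j)
P = -14 + 4*√231/7 (P = -14 + 2*√((-7 + 8)/(-7) + 19) = -14 + 2*√(-⅐*1 + 19) = -14 + 2*√(-⅐ + 19) = -14 + 2*√(132/7) = -14 + 2*(2*√231/7) = -14 + 4*√231/7 ≈ -5.3150)
K(11, -10) + 20*P = (30 + 5*11) + 20*(-14 + 4*√231/7) = (30 + 55) + (-280 + 80*√231/7) = 85 + (-280 + 80*√231/7) = -195 + 80*√231/7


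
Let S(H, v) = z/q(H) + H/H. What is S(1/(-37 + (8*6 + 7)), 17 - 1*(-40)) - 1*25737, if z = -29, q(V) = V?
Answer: -26258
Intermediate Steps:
S(H, v) = 1 - 29/H (S(H, v) = -29/H + H/H = -29/H + 1 = 1 - 29/H)
S(1/(-37 + (8*6 + 7)), 17 - 1*(-40)) - 1*25737 = (-29 + 1/(-37 + (8*6 + 7)))/(1/(-37 + (8*6 + 7))) - 1*25737 = (-29 + 1/(-37 + (48 + 7)))/(1/(-37 + (48 + 7))) - 25737 = (-29 + 1/(-37 + 55))/(1/(-37 + 55)) - 25737 = (-29 + 1/18)/(1/18) - 25737 = 18*(-521/18) - 25737 = -521 - 25737 = -26258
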